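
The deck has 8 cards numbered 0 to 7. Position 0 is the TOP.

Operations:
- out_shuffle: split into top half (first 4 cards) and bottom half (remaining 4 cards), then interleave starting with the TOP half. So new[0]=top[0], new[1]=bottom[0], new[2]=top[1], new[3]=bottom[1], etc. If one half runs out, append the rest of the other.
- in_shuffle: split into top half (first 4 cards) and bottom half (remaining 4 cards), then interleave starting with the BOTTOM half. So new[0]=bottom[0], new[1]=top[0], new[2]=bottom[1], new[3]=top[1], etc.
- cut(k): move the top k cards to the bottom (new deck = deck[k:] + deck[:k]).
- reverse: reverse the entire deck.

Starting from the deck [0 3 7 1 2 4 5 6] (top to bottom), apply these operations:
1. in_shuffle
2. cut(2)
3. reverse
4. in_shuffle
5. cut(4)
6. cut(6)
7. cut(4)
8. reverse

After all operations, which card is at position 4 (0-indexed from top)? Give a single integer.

Answer: 0

Derivation:
After op 1 (in_shuffle): [2 0 4 3 5 7 6 1]
After op 2 (cut(2)): [4 3 5 7 6 1 2 0]
After op 3 (reverse): [0 2 1 6 7 5 3 4]
After op 4 (in_shuffle): [7 0 5 2 3 1 4 6]
After op 5 (cut(4)): [3 1 4 6 7 0 5 2]
After op 6 (cut(6)): [5 2 3 1 4 6 7 0]
After op 7 (cut(4)): [4 6 7 0 5 2 3 1]
After op 8 (reverse): [1 3 2 5 0 7 6 4]
Position 4: card 0.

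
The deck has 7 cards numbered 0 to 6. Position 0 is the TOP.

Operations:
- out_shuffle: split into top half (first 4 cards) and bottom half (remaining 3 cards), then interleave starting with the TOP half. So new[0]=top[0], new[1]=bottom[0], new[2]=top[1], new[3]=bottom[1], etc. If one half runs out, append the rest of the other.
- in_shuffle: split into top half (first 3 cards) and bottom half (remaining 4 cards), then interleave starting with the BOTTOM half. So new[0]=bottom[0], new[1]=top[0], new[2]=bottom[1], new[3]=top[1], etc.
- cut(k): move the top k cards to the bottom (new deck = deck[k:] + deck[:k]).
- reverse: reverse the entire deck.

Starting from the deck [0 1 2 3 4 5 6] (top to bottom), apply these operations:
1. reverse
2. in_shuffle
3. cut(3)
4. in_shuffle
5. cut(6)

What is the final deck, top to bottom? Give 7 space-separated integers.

Answer: 2 0 5 3 1 6 4

Derivation:
After op 1 (reverse): [6 5 4 3 2 1 0]
After op 2 (in_shuffle): [3 6 2 5 1 4 0]
After op 3 (cut(3)): [5 1 4 0 3 6 2]
After op 4 (in_shuffle): [0 5 3 1 6 4 2]
After op 5 (cut(6)): [2 0 5 3 1 6 4]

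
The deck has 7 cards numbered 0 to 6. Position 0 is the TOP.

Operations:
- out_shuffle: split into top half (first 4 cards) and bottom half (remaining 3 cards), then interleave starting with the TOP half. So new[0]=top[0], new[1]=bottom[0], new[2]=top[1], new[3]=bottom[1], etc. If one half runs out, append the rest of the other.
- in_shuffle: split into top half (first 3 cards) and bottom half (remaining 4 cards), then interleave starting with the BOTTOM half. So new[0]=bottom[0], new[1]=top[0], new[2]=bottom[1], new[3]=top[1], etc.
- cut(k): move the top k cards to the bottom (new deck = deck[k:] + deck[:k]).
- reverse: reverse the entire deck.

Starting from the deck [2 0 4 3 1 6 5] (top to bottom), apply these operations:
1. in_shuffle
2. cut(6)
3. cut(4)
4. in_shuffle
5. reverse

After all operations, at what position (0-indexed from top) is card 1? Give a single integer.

After op 1 (in_shuffle): [3 2 1 0 6 4 5]
After op 2 (cut(6)): [5 3 2 1 0 6 4]
After op 3 (cut(4)): [0 6 4 5 3 2 1]
After op 4 (in_shuffle): [5 0 3 6 2 4 1]
After op 5 (reverse): [1 4 2 6 3 0 5]
Card 1 is at position 0.

Answer: 0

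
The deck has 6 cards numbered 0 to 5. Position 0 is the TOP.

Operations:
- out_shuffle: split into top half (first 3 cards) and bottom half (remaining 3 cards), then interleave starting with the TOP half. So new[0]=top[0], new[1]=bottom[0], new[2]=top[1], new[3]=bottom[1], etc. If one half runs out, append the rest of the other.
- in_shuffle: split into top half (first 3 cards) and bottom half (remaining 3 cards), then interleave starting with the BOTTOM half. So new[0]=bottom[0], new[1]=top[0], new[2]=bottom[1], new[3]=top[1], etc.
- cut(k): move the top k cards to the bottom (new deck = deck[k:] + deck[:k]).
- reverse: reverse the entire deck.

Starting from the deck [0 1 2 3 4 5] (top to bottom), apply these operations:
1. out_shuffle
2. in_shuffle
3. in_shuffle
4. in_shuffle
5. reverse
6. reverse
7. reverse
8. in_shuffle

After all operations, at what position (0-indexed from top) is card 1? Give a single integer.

Answer: 0

Derivation:
After op 1 (out_shuffle): [0 3 1 4 2 5]
After op 2 (in_shuffle): [4 0 2 3 5 1]
After op 3 (in_shuffle): [3 4 5 0 1 2]
After op 4 (in_shuffle): [0 3 1 4 2 5]
After op 5 (reverse): [5 2 4 1 3 0]
After op 6 (reverse): [0 3 1 4 2 5]
After op 7 (reverse): [5 2 4 1 3 0]
After op 8 (in_shuffle): [1 5 3 2 0 4]
Card 1 is at position 0.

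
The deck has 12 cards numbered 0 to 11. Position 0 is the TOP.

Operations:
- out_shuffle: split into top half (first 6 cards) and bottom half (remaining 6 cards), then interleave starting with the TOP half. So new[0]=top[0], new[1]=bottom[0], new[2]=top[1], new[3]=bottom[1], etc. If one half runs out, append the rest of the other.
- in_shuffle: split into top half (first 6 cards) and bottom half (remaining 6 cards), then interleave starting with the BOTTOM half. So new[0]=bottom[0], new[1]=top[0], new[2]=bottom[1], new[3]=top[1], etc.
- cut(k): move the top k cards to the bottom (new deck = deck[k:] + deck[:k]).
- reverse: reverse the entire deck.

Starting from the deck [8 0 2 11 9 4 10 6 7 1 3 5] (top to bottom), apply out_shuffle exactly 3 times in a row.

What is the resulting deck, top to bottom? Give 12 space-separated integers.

After op 1 (out_shuffle): [8 10 0 6 2 7 11 1 9 3 4 5]
After op 2 (out_shuffle): [8 11 10 1 0 9 6 3 2 4 7 5]
After op 3 (out_shuffle): [8 6 11 3 10 2 1 4 0 7 9 5]

Answer: 8 6 11 3 10 2 1 4 0 7 9 5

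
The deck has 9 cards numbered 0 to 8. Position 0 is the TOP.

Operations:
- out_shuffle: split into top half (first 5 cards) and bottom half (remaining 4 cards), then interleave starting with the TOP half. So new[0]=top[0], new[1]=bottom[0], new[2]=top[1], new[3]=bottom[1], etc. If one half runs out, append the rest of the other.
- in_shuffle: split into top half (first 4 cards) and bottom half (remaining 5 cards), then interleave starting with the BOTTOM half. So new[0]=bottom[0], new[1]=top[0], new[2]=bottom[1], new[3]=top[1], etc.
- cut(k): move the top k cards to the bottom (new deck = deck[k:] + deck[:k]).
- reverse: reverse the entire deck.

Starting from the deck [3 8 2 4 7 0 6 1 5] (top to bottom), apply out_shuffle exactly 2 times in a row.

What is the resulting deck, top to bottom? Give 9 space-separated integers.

After op 1 (out_shuffle): [3 0 8 6 2 1 4 5 7]
After op 2 (out_shuffle): [3 1 0 4 8 5 6 7 2]

Answer: 3 1 0 4 8 5 6 7 2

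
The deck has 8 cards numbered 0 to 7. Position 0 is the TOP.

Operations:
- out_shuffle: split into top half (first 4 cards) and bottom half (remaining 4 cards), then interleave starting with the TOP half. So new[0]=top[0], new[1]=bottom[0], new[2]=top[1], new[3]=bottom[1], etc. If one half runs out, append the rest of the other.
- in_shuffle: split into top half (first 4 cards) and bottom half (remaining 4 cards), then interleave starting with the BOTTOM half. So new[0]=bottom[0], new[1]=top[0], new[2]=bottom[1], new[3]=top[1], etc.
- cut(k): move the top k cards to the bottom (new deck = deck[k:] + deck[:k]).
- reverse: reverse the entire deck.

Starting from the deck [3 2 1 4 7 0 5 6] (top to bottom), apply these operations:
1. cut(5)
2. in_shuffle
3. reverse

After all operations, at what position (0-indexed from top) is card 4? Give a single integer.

Answer: 3

Derivation:
After op 1 (cut(5)): [0 5 6 3 2 1 4 7]
After op 2 (in_shuffle): [2 0 1 5 4 6 7 3]
After op 3 (reverse): [3 7 6 4 5 1 0 2]
Card 4 is at position 3.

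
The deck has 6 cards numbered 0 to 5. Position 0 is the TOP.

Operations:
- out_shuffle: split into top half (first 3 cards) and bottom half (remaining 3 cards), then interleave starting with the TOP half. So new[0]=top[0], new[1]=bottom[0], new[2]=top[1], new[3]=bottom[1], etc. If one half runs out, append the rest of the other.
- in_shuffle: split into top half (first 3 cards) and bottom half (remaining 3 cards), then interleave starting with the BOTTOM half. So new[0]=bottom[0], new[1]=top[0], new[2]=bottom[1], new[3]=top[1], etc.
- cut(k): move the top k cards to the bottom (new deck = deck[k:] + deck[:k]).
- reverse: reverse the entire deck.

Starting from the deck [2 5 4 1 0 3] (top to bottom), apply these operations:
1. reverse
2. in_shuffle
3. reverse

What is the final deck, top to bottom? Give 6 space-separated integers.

After op 1 (reverse): [3 0 1 4 5 2]
After op 2 (in_shuffle): [4 3 5 0 2 1]
After op 3 (reverse): [1 2 0 5 3 4]

Answer: 1 2 0 5 3 4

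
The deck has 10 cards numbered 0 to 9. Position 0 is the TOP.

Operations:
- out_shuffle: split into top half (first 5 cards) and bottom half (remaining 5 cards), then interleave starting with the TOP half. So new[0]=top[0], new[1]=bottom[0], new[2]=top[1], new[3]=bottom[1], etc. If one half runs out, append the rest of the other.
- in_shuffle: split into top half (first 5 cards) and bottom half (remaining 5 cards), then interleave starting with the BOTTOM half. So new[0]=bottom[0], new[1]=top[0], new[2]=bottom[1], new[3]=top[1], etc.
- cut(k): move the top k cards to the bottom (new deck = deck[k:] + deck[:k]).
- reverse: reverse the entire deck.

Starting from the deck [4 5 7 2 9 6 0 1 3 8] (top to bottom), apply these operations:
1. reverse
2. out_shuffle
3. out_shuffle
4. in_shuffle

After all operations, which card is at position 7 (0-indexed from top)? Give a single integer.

Answer: 0

Derivation:
After op 1 (reverse): [8 3 1 0 6 9 2 7 5 4]
After op 2 (out_shuffle): [8 9 3 2 1 7 0 5 6 4]
After op 3 (out_shuffle): [8 7 9 0 3 5 2 6 1 4]
After op 4 (in_shuffle): [5 8 2 7 6 9 1 0 4 3]
Position 7: card 0.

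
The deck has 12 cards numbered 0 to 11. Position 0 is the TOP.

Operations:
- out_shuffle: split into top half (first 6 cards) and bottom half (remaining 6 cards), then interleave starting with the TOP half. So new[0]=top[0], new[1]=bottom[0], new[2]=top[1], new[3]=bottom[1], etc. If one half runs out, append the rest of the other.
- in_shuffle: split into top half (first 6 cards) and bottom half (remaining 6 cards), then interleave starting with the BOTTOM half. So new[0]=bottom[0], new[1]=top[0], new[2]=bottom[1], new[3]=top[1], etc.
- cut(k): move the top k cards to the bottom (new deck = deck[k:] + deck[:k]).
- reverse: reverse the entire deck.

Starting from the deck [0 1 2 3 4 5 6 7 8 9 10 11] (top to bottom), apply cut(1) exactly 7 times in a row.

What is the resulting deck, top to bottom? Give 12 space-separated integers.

Answer: 7 8 9 10 11 0 1 2 3 4 5 6

Derivation:
After op 1 (cut(1)): [1 2 3 4 5 6 7 8 9 10 11 0]
After op 2 (cut(1)): [2 3 4 5 6 7 8 9 10 11 0 1]
After op 3 (cut(1)): [3 4 5 6 7 8 9 10 11 0 1 2]
After op 4 (cut(1)): [4 5 6 7 8 9 10 11 0 1 2 3]
After op 5 (cut(1)): [5 6 7 8 9 10 11 0 1 2 3 4]
After op 6 (cut(1)): [6 7 8 9 10 11 0 1 2 3 4 5]
After op 7 (cut(1)): [7 8 9 10 11 0 1 2 3 4 5 6]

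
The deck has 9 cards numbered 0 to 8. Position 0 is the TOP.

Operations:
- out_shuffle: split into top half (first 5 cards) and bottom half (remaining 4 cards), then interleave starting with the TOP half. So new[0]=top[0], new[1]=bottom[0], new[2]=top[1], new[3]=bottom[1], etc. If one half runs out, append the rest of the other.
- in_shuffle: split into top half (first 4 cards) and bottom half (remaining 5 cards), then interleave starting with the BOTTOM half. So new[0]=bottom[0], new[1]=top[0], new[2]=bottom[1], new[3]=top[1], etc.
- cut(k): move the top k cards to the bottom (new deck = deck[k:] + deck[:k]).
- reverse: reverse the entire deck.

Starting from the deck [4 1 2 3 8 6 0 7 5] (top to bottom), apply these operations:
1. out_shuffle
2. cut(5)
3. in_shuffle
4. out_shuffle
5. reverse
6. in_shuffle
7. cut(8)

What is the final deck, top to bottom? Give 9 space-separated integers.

After op 1 (out_shuffle): [4 6 1 0 2 7 3 5 8]
After op 2 (cut(5)): [7 3 5 8 4 6 1 0 2]
After op 3 (in_shuffle): [4 7 6 3 1 5 0 8 2]
After op 4 (out_shuffle): [4 5 7 0 6 8 3 2 1]
After op 5 (reverse): [1 2 3 8 6 0 7 5 4]
After op 6 (in_shuffle): [6 1 0 2 7 3 5 8 4]
After op 7 (cut(8)): [4 6 1 0 2 7 3 5 8]

Answer: 4 6 1 0 2 7 3 5 8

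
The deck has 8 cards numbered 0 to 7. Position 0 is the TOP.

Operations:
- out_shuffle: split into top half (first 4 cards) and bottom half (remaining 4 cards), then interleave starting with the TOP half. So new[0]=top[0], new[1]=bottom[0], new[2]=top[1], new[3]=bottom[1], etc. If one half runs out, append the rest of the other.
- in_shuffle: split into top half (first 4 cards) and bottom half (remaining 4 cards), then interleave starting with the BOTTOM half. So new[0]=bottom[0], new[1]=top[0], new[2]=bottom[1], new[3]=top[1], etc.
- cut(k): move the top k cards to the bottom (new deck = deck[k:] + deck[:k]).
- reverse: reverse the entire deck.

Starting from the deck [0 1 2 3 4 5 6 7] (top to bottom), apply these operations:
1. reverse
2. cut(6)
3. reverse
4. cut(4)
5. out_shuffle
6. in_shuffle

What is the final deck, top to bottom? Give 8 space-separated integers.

After op 1 (reverse): [7 6 5 4 3 2 1 0]
After op 2 (cut(6)): [1 0 7 6 5 4 3 2]
After op 3 (reverse): [2 3 4 5 6 7 0 1]
After op 4 (cut(4)): [6 7 0 1 2 3 4 5]
After op 5 (out_shuffle): [6 2 7 3 0 4 1 5]
After op 6 (in_shuffle): [0 6 4 2 1 7 5 3]

Answer: 0 6 4 2 1 7 5 3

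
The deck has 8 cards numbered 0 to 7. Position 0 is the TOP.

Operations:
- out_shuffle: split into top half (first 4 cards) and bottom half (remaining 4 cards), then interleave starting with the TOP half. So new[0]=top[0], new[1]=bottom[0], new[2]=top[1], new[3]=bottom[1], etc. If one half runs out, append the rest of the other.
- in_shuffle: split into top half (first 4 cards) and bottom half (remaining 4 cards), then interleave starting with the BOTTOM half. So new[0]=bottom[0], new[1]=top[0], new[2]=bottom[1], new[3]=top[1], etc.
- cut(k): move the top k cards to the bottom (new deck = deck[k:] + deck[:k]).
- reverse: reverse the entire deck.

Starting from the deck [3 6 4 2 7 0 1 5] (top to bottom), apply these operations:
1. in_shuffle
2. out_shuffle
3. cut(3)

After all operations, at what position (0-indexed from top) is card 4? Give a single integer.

After op 1 (in_shuffle): [7 3 0 6 1 4 5 2]
After op 2 (out_shuffle): [7 1 3 4 0 5 6 2]
After op 3 (cut(3)): [4 0 5 6 2 7 1 3]
Card 4 is at position 0.

Answer: 0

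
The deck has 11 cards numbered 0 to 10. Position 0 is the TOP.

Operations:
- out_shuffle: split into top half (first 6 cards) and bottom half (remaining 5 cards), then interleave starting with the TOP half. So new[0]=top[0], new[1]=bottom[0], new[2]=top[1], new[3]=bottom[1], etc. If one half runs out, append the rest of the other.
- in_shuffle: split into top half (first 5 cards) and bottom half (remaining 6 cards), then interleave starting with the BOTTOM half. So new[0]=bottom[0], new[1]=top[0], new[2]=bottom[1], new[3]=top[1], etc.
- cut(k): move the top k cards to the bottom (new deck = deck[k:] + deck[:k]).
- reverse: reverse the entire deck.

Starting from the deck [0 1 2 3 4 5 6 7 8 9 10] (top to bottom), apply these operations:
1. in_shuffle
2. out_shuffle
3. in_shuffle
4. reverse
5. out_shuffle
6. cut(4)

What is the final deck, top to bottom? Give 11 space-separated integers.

After op 1 (in_shuffle): [5 0 6 1 7 2 8 3 9 4 10]
After op 2 (out_shuffle): [5 8 0 3 6 9 1 4 7 10 2]
After op 3 (in_shuffle): [9 5 1 8 4 0 7 3 10 6 2]
After op 4 (reverse): [2 6 10 3 7 0 4 8 1 5 9]
After op 5 (out_shuffle): [2 4 6 8 10 1 3 5 7 9 0]
After op 6 (cut(4)): [10 1 3 5 7 9 0 2 4 6 8]

Answer: 10 1 3 5 7 9 0 2 4 6 8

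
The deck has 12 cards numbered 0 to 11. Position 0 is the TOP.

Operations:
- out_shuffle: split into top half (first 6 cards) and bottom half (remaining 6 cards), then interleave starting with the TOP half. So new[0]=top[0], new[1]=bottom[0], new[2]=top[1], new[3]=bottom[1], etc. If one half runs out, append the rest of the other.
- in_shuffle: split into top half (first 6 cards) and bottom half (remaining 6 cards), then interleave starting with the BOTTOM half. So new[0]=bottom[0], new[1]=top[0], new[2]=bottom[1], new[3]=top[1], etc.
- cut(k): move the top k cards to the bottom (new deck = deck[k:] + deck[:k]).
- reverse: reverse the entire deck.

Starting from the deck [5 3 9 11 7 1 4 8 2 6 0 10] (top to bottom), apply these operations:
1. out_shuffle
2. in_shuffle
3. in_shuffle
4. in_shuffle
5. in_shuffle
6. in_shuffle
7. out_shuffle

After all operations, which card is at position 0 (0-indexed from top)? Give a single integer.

After op 1 (out_shuffle): [5 4 3 8 9 2 11 6 7 0 1 10]
After op 2 (in_shuffle): [11 5 6 4 7 3 0 8 1 9 10 2]
After op 3 (in_shuffle): [0 11 8 5 1 6 9 4 10 7 2 3]
After op 4 (in_shuffle): [9 0 4 11 10 8 7 5 2 1 3 6]
After op 5 (in_shuffle): [7 9 5 0 2 4 1 11 3 10 6 8]
After op 6 (in_shuffle): [1 7 11 9 3 5 10 0 6 2 8 4]
After op 7 (out_shuffle): [1 10 7 0 11 6 9 2 3 8 5 4]
Position 0: card 1.

Answer: 1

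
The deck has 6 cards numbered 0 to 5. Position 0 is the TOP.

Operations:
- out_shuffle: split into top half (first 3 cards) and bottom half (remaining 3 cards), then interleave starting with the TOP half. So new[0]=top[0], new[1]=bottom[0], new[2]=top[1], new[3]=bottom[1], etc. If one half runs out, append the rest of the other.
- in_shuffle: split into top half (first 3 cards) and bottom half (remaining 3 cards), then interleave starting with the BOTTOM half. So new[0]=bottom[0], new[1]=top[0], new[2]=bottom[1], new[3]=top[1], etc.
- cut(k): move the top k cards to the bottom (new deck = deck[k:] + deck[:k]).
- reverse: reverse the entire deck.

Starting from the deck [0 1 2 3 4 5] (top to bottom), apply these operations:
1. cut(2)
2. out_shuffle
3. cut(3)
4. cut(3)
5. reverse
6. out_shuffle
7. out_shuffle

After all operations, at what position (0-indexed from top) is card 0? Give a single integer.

After op 1 (cut(2)): [2 3 4 5 0 1]
After op 2 (out_shuffle): [2 5 3 0 4 1]
After op 3 (cut(3)): [0 4 1 2 5 3]
After op 4 (cut(3)): [2 5 3 0 4 1]
After op 5 (reverse): [1 4 0 3 5 2]
After op 6 (out_shuffle): [1 3 4 5 0 2]
After op 7 (out_shuffle): [1 5 3 0 4 2]
Card 0 is at position 3.

Answer: 3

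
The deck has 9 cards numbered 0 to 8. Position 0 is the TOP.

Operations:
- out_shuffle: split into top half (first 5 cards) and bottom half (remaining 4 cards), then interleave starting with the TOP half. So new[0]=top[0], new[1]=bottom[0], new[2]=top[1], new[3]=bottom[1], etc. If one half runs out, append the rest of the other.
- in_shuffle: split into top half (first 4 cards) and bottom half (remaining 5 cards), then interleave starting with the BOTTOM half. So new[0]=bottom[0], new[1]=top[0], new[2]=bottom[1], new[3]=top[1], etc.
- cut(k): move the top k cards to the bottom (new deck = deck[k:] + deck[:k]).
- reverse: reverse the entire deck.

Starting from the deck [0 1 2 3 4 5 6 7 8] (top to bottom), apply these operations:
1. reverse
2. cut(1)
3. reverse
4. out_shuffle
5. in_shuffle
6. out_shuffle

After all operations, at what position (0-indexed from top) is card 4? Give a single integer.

After op 1 (reverse): [8 7 6 5 4 3 2 1 0]
After op 2 (cut(1)): [7 6 5 4 3 2 1 0 8]
After op 3 (reverse): [8 0 1 2 3 4 5 6 7]
After op 4 (out_shuffle): [8 4 0 5 1 6 2 7 3]
After op 5 (in_shuffle): [1 8 6 4 2 0 7 5 3]
After op 6 (out_shuffle): [1 0 8 7 6 5 4 3 2]
Card 4 is at position 6.

Answer: 6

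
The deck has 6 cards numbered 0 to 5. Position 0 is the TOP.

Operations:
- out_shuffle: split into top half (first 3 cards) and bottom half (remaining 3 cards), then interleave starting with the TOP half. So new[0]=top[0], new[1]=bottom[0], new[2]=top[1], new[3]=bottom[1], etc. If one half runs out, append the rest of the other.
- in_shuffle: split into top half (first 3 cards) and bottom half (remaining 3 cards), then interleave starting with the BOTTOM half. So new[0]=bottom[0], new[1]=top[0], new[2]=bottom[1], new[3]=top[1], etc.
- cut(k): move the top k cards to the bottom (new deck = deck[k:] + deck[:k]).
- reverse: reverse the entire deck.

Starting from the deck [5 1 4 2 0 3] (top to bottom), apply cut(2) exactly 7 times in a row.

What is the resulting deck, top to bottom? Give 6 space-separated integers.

After op 1 (cut(2)): [4 2 0 3 5 1]
After op 2 (cut(2)): [0 3 5 1 4 2]
After op 3 (cut(2)): [5 1 4 2 0 3]
After op 4 (cut(2)): [4 2 0 3 5 1]
After op 5 (cut(2)): [0 3 5 1 4 2]
After op 6 (cut(2)): [5 1 4 2 0 3]
After op 7 (cut(2)): [4 2 0 3 5 1]

Answer: 4 2 0 3 5 1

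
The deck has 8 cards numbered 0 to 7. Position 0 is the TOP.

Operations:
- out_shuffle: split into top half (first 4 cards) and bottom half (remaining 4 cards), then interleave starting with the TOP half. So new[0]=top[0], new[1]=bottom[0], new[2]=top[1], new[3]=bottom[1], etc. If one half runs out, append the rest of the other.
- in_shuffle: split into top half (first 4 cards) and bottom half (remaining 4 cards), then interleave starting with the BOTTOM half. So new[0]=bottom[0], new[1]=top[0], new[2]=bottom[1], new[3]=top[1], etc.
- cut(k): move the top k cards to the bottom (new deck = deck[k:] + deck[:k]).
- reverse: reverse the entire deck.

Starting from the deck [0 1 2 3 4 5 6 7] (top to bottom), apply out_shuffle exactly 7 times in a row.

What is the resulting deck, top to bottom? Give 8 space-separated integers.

After op 1 (out_shuffle): [0 4 1 5 2 6 3 7]
After op 2 (out_shuffle): [0 2 4 6 1 3 5 7]
After op 3 (out_shuffle): [0 1 2 3 4 5 6 7]
After op 4 (out_shuffle): [0 4 1 5 2 6 3 7]
After op 5 (out_shuffle): [0 2 4 6 1 3 5 7]
After op 6 (out_shuffle): [0 1 2 3 4 5 6 7]
After op 7 (out_shuffle): [0 4 1 5 2 6 3 7]

Answer: 0 4 1 5 2 6 3 7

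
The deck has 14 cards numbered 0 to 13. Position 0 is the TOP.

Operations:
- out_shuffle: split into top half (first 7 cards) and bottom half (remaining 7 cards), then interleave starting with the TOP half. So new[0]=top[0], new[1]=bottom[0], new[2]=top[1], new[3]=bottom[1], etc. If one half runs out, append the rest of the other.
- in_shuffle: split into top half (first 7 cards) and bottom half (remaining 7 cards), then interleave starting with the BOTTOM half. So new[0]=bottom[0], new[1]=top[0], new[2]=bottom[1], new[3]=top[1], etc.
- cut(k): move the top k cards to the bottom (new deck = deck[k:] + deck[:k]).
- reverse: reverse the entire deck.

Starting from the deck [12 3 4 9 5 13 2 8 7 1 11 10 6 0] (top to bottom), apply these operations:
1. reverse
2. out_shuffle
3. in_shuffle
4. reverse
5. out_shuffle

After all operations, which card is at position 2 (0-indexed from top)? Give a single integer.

Answer: 12

Derivation:
After op 1 (reverse): [0 6 10 11 1 7 8 2 13 5 9 4 3 12]
After op 2 (out_shuffle): [0 2 6 13 10 5 11 9 1 4 7 3 8 12]
After op 3 (in_shuffle): [9 0 1 2 4 6 7 13 3 10 8 5 12 11]
After op 4 (reverse): [11 12 5 8 10 3 13 7 6 4 2 1 0 9]
After op 5 (out_shuffle): [11 7 12 6 5 4 8 2 10 1 3 0 13 9]
Position 2: card 12.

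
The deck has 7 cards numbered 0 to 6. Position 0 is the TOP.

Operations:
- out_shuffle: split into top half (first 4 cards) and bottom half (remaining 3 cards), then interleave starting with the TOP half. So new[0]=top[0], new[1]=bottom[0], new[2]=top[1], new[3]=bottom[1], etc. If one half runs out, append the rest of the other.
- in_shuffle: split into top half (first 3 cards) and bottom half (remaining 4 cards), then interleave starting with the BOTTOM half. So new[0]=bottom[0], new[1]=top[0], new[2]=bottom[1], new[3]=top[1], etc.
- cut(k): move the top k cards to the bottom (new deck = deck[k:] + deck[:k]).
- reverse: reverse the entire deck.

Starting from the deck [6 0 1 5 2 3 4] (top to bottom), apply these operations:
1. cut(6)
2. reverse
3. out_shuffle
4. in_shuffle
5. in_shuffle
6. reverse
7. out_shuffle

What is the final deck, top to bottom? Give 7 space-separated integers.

Answer: 1 4 5 6 2 0 3

Derivation:
After op 1 (cut(6)): [4 6 0 1 5 2 3]
After op 2 (reverse): [3 2 5 1 0 6 4]
After op 3 (out_shuffle): [3 0 2 6 5 4 1]
After op 4 (in_shuffle): [6 3 5 0 4 2 1]
After op 5 (in_shuffle): [0 6 4 3 2 5 1]
After op 6 (reverse): [1 5 2 3 4 6 0]
After op 7 (out_shuffle): [1 4 5 6 2 0 3]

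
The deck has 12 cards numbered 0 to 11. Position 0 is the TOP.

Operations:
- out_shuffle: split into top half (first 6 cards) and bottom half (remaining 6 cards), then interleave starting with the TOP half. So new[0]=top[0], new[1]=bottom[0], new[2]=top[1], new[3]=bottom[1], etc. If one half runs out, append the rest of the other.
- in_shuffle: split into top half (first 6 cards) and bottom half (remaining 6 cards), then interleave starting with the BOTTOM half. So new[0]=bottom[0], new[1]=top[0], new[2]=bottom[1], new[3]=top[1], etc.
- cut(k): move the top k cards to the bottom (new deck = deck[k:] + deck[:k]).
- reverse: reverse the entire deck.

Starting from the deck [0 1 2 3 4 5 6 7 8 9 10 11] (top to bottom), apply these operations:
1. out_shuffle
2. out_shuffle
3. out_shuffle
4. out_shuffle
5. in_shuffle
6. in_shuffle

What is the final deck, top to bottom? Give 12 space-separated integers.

After op 1 (out_shuffle): [0 6 1 7 2 8 3 9 4 10 5 11]
After op 2 (out_shuffle): [0 3 6 9 1 4 7 10 2 5 8 11]
After op 3 (out_shuffle): [0 7 3 10 6 2 9 5 1 8 4 11]
After op 4 (out_shuffle): [0 9 7 5 3 1 10 8 6 4 2 11]
After op 5 (in_shuffle): [10 0 8 9 6 7 4 5 2 3 11 1]
After op 6 (in_shuffle): [4 10 5 0 2 8 3 9 11 6 1 7]

Answer: 4 10 5 0 2 8 3 9 11 6 1 7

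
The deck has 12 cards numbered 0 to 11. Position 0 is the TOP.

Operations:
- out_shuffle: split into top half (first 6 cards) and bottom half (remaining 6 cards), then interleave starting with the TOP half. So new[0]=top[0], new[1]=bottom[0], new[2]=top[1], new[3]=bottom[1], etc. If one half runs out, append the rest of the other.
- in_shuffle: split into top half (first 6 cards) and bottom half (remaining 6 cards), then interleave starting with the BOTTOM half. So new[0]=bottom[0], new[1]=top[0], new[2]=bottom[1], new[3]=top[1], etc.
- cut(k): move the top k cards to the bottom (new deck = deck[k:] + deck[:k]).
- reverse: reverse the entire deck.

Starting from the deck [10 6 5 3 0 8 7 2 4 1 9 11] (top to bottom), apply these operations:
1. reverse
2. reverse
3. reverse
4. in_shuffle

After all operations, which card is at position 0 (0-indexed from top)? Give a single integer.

After op 1 (reverse): [11 9 1 4 2 7 8 0 3 5 6 10]
After op 2 (reverse): [10 6 5 3 0 8 7 2 4 1 9 11]
After op 3 (reverse): [11 9 1 4 2 7 8 0 3 5 6 10]
After op 4 (in_shuffle): [8 11 0 9 3 1 5 4 6 2 10 7]
Position 0: card 8.

Answer: 8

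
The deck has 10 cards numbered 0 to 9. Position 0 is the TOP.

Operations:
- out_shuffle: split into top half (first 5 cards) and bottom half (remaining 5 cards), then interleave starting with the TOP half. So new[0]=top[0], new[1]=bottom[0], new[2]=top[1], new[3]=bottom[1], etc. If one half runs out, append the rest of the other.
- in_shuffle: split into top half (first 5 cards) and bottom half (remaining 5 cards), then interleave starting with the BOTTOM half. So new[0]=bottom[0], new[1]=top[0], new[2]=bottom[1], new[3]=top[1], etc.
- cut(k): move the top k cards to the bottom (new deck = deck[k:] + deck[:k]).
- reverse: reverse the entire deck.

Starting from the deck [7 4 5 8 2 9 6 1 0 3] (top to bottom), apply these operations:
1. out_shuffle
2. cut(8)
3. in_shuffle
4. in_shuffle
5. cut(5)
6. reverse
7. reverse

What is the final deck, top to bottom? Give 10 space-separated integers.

After op 1 (out_shuffle): [7 9 4 6 5 1 8 0 2 3]
After op 2 (cut(8)): [2 3 7 9 4 6 5 1 8 0]
After op 3 (in_shuffle): [6 2 5 3 1 7 8 9 0 4]
After op 4 (in_shuffle): [7 6 8 2 9 5 0 3 4 1]
After op 5 (cut(5)): [5 0 3 4 1 7 6 8 2 9]
After op 6 (reverse): [9 2 8 6 7 1 4 3 0 5]
After op 7 (reverse): [5 0 3 4 1 7 6 8 2 9]

Answer: 5 0 3 4 1 7 6 8 2 9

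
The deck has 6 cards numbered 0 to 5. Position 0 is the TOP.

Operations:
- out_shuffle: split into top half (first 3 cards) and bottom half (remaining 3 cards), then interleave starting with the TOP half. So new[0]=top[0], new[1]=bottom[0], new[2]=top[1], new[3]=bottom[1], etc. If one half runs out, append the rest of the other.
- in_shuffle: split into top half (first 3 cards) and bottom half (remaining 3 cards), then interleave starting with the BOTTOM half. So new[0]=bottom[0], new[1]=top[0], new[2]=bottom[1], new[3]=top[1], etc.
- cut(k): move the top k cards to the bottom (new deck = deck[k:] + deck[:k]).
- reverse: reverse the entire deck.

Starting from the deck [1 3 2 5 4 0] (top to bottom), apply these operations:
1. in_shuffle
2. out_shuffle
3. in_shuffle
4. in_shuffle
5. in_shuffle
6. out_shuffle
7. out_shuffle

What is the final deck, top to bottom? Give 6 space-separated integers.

Answer: 5 4 0 1 3 2

Derivation:
After op 1 (in_shuffle): [5 1 4 3 0 2]
After op 2 (out_shuffle): [5 3 1 0 4 2]
After op 3 (in_shuffle): [0 5 4 3 2 1]
After op 4 (in_shuffle): [3 0 2 5 1 4]
After op 5 (in_shuffle): [5 3 1 0 4 2]
After op 6 (out_shuffle): [5 0 3 4 1 2]
After op 7 (out_shuffle): [5 4 0 1 3 2]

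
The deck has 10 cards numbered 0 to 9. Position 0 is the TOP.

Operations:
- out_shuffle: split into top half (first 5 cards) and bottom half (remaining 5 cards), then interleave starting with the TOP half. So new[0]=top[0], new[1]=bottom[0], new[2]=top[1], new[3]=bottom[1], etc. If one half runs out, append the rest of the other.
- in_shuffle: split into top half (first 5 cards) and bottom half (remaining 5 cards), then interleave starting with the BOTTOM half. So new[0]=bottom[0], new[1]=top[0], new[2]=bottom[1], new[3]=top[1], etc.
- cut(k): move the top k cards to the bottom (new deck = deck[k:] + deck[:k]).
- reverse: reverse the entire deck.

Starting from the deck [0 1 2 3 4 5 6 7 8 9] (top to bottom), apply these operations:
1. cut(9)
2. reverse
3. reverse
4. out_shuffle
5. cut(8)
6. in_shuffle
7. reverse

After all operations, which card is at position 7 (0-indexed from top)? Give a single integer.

After op 1 (cut(9)): [9 0 1 2 3 4 5 6 7 8]
After op 2 (reverse): [8 7 6 5 4 3 2 1 0 9]
After op 3 (reverse): [9 0 1 2 3 4 5 6 7 8]
After op 4 (out_shuffle): [9 4 0 5 1 6 2 7 3 8]
After op 5 (cut(8)): [3 8 9 4 0 5 1 6 2 7]
After op 6 (in_shuffle): [5 3 1 8 6 9 2 4 7 0]
After op 7 (reverse): [0 7 4 2 9 6 8 1 3 5]
Position 7: card 1.

Answer: 1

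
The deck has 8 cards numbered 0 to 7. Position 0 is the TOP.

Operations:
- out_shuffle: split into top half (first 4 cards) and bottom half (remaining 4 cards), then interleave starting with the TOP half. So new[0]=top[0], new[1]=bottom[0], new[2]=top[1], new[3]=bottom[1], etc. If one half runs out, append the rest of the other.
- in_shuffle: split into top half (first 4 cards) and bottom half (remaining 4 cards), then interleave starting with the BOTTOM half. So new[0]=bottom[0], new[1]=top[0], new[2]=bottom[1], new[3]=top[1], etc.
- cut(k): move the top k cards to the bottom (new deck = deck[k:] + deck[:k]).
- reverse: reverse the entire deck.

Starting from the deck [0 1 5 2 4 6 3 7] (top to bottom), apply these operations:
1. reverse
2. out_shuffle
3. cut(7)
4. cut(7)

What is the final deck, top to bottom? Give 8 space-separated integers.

Answer: 4 0 7 2 3 5 6 1

Derivation:
After op 1 (reverse): [7 3 6 4 2 5 1 0]
After op 2 (out_shuffle): [7 2 3 5 6 1 4 0]
After op 3 (cut(7)): [0 7 2 3 5 6 1 4]
After op 4 (cut(7)): [4 0 7 2 3 5 6 1]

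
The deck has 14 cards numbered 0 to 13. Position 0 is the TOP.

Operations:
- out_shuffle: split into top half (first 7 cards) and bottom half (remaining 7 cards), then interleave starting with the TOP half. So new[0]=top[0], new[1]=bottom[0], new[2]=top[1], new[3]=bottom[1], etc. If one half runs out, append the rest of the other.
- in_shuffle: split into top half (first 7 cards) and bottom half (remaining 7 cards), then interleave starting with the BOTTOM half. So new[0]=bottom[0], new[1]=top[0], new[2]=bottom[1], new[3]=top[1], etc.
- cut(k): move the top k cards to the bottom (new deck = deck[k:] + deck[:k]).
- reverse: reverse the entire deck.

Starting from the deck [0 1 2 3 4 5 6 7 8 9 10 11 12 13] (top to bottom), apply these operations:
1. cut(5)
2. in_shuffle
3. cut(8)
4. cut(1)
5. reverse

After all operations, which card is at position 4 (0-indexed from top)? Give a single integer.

Answer: 0

Derivation:
After op 1 (cut(5)): [5 6 7 8 9 10 11 12 13 0 1 2 3 4]
After op 2 (in_shuffle): [12 5 13 6 0 7 1 8 2 9 3 10 4 11]
After op 3 (cut(8)): [2 9 3 10 4 11 12 5 13 6 0 7 1 8]
After op 4 (cut(1)): [9 3 10 4 11 12 5 13 6 0 7 1 8 2]
After op 5 (reverse): [2 8 1 7 0 6 13 5 12 11 4 10 3 9]
Position 4: card 0.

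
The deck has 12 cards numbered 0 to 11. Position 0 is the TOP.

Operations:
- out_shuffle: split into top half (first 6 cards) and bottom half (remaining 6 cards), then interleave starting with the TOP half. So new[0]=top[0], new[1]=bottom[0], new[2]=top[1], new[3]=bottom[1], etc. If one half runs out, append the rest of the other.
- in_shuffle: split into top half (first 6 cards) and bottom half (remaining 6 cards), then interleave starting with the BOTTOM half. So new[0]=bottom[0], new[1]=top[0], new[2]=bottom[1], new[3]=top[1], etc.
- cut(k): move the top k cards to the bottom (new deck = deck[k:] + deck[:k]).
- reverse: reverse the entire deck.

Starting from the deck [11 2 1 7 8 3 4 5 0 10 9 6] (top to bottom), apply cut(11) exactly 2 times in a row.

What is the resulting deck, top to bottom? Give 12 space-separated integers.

Answer: 9 6 11 2 1 7 8 3 4 5 0 10

Derivation:
After op 1 (cut(11)): [6 11 2 1 7 8 3 4 5 0 10 9]
After op 2 (cut(11)): [9 6 11 2 1 7 8 3 4 5 0 10]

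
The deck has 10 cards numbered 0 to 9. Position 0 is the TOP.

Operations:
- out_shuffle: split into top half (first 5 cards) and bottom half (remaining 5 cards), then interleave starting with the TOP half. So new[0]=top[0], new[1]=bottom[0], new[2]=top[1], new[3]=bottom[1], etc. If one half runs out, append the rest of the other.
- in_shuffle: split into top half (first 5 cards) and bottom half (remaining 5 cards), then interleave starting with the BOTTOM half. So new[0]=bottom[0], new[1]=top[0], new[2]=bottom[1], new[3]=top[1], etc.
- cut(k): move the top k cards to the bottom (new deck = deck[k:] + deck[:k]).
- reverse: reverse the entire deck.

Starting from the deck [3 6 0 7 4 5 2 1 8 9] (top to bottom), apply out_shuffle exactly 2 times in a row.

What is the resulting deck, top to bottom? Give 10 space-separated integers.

After op 1 (out_shuffle): [3 5 6 2 0 1 7 8 4 9]
After op 2 (out_shuffle): [3 1 5 7 6 8 2 4 0 9]

Answer: 3 1 5 7 6 8 2 4 0 9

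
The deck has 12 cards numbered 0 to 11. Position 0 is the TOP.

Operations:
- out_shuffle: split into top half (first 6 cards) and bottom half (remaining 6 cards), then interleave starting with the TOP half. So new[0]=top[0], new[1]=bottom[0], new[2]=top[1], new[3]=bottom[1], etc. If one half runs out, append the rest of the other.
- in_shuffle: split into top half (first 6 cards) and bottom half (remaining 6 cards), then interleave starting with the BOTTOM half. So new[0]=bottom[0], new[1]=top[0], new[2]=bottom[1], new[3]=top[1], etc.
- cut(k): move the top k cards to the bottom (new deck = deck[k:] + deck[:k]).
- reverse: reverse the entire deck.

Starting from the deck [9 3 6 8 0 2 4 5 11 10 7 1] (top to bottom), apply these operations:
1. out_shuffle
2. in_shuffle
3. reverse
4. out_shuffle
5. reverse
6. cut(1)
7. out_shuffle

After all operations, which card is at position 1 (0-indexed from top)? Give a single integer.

Answer: 6

Derivation:
After op 1 (out_shuffle): [9 4 3 5 6 11 8 10 0 7 2 1]
After op 2 (in_shuffle): [8 9 10 4 0 3 7 5 2 6 1 11]
After op 3 (reverse): [11 1 6 2 5 7 3 0 4 10 9 8]
After op 4 (out_shuffle): [11 3 1 0 6 4 2 10 5 9 7 8]
After op 5 (reverse): [8 7 9 5 10 2 4 6 0 1 3 11]
After op 6 (cut(1)): [7 9 5 10 2 4 6 0 1 3 11 8]
After op 7 (out_shuffle): [7 6 9 0 5 1 10 3 2 11 4 8]
Position 1: card 6.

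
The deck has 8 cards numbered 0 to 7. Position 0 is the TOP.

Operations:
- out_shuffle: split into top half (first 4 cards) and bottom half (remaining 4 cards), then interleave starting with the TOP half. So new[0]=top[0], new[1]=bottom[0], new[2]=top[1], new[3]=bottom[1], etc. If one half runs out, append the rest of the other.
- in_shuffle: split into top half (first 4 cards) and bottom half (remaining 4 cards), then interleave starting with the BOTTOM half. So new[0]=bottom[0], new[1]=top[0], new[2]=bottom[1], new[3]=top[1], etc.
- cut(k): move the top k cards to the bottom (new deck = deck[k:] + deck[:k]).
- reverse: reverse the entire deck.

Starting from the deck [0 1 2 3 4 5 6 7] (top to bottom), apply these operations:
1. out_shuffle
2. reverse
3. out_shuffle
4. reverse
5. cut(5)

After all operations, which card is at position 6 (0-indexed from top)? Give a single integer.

After op 1 (out_shuffle): [0 4 1 5 2 6 3 7]
After op 2 (reverse): [7 3 6 2 5 1 4 0]
After op 3 (out_shuffle): [7 5 3 1 6 4 2 0]
After op 4 (reverse): [0 2 4 6 1 3 5 7]
After op 5 (cut(5)): [3 5 7 0 2 4 6 1]
Position 6: card 6.

Answer: 6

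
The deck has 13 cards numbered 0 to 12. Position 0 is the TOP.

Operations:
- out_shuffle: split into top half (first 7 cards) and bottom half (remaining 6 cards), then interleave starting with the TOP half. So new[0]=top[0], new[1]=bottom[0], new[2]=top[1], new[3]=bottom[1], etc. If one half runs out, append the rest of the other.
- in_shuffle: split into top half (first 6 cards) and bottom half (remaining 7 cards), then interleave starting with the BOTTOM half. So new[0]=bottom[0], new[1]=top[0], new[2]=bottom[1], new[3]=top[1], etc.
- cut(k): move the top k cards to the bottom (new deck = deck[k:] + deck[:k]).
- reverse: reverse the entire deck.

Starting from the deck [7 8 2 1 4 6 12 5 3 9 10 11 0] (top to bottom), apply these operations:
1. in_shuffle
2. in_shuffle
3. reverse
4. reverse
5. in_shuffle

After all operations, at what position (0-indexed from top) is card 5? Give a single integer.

Answer: 11

Derivation:
After op 1 (in_shuffle): [12 7 5 8 3 2 9 1 10 4 11 6 0]
After op 2 (in_shuffle): [9 12 1 7 10 5 4 8 11 3 6 2 0]
After op 3 (reverse): [0 2 6 3 11 8 4 5 10 7 1 12 9]
After op 4 (reverse): [9 12 1 7 10 5 4 8 11 3 6 2 0]
After op 5 (in_shuffle): [4 9 8 12 11 1 3 7 6 10 2 5 0]
Card 5 is at position 11.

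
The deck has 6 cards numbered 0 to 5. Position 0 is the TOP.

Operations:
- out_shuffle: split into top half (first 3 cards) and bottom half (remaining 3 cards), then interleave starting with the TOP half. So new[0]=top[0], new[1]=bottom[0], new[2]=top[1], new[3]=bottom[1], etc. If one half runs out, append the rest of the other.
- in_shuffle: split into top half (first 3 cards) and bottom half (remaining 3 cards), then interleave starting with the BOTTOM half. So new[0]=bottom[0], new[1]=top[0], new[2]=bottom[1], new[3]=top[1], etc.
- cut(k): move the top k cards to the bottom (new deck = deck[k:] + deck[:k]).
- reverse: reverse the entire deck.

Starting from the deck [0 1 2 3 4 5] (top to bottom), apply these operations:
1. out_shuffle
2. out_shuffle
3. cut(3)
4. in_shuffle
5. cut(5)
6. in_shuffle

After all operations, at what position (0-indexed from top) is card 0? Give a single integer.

After op 1 (out_shuffle): [0 3 1 4 2 5]
After op 2 (out_shuffle): [0 4 3 2 1 5]
After op 3 (cut(3)): [2 1 5 0 4 3]
After op 4 (in_shuffle): [0 2 4 1 3 5]
After op 5 (cut(5)): [5 0 2 4 1 3]
After op 6 (in_shuffle): [4 5 1 0 3 2]
Card 0 is at position 3.

Answer: 3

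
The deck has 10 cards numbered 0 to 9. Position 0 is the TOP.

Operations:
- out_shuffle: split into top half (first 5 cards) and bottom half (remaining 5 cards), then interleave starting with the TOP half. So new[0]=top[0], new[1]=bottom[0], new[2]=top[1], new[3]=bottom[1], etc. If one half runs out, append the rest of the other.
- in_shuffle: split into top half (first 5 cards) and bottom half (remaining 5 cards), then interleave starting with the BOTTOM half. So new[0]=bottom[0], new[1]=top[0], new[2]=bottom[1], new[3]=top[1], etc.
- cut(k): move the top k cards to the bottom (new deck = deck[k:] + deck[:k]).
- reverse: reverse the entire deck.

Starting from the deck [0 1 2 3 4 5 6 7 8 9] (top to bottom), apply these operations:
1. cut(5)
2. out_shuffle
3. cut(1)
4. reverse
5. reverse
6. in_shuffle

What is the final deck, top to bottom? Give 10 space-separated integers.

Answer: 8 0 3 6 9 1 4 7 5 2

Derivation:
After op 1 (cut(5)): [5 6 7 8 9 0 1 2 3 4]
After op 2 (out_shuffle): [5 0 6 1 7 2 8 3 9 4]
After op 3 (cut(1)): [0 6 1 7 2 8 3 9 4 5]
After op 4 (reverse): [5 4 9 3 8 2 7 1 6 0]
After op 5 (reverse): [0 6 1 7 2 8 3 9 4 5]
After op 6 (in_shuffle): [8 0 3 6 9 1 4 7 5 2]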